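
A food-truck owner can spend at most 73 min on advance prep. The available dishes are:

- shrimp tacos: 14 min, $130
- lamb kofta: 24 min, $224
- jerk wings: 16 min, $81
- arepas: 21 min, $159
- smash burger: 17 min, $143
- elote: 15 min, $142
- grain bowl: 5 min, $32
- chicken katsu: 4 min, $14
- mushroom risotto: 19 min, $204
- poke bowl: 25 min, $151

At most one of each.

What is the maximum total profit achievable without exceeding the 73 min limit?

Shrimp tacos + lamb kofta + elote + mushroom risotto uses 72 of the 73 min and totals 700.
The closest alternative, shrimp tacos + smash burger + elote + grain bowl + mushroom risotto, reaches only 651.

700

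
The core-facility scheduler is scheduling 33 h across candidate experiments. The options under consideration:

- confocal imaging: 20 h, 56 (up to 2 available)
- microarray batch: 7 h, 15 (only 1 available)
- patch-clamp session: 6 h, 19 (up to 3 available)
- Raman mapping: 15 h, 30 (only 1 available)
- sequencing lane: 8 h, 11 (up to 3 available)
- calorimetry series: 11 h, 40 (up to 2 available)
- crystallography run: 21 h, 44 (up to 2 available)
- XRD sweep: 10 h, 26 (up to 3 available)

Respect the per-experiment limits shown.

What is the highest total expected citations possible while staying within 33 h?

Ranking by ratio (expected citations/h): calorimetry series 3.64, patch-clamp session 3.17, confocal imaging 2.80.
The ratio heuristic lands on patch-clamp session + 2×calorimetry series (99) but leaves 5 h idle.
The 6 h tied up in patch-clamp session is better spent on XRD sweep — total rises to 106 (32 h).
The spare 1 h is too small for any remaining experiment, and no exchange beats 106.

106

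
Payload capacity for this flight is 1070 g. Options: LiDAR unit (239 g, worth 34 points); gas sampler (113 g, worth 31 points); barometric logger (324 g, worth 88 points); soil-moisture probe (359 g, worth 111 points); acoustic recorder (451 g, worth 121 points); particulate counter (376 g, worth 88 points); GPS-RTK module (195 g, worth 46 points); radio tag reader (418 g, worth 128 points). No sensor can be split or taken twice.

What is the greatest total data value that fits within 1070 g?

295

The ratio heuristic lands on gas sampler + soil-moisture probe + radio tag reader (270) but leaves 180 g idle.
Replace gas sampler and soil-moisture probe with acoustic recorder + GPS-RTK module: the trade gains 25 net, giving 295 at 1064 g.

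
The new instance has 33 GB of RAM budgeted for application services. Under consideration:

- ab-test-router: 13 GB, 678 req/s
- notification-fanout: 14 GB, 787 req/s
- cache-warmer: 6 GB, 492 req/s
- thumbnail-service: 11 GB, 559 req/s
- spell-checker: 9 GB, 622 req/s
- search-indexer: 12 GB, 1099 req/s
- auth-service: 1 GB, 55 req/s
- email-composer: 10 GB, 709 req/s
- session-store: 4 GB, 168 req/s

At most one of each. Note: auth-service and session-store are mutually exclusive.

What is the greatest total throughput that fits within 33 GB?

Best packing: spell-checker + search-indexer + auth-service + email-composer — 32 GB, 2485 total.

2485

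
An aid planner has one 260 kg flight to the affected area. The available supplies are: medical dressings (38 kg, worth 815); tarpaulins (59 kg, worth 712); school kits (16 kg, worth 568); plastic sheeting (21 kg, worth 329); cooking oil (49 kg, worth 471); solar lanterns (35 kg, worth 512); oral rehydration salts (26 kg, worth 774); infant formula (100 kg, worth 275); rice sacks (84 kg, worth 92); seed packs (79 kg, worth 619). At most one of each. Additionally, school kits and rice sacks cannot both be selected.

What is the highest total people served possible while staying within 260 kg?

Density check — school kits 35.50, oral rehydration salts 29.77, medical dressings 21.45, plastic sheeting 15.67 are the best per kg.
Best packing: medical dressings + tarpaulins + school kits + plastic sheeting + cooking oil + solar lanterns + oral rehydration salts — 244 kg, 4181 total.
Runner-up medical dressings + tarpaulins + school kits + solar lanterns + oral rehydration salts + seed packs tops out at 4000.

4181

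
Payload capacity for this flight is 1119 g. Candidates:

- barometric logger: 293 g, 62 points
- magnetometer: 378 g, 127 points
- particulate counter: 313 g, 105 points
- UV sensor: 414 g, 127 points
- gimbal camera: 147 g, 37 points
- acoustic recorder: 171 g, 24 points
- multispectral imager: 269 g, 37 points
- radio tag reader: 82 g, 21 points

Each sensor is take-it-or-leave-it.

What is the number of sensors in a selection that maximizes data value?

Best achievable data value is 359.
magnetometer + particulate counter + UV sensor hits 359 at 1105 g.
All optima have 3 sensors.

3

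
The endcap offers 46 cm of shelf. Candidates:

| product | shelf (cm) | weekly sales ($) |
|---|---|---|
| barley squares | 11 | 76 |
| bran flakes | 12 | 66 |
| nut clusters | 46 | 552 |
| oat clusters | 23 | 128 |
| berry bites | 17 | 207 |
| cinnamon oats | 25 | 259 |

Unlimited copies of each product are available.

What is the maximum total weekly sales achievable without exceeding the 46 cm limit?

By weekly sales per cm: berry bites 12.18, nut clusters 12.00, cinnamon oats 10.36, barley squares 6.91 lead.
Filling by ratio: barley squares + 2×berry bites for 490, with 1 cm left unused.
Dropping barley squares and 2×berry bites frees 45 cm; slotting in nut clusters (46 cm) lifts the total to 552 at 46 cm.
Nothing else within 46 cm beats 552.

552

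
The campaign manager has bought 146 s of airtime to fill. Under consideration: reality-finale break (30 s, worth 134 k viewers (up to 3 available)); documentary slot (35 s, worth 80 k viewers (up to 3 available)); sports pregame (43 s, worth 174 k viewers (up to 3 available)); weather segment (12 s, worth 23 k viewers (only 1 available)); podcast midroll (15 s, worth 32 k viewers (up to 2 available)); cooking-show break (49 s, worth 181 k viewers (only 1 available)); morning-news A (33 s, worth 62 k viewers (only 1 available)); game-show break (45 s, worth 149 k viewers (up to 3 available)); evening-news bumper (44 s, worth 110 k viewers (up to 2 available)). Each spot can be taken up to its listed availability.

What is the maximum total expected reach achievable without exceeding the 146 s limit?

616

Taking the top-ratio spots first gives 3×reality-finale break + sports pregame + weather segment for 599 (145 s).
Replace reality-finale break and weather segment with sports pregame: the trade gains 17 net, giving 616 at 146 s.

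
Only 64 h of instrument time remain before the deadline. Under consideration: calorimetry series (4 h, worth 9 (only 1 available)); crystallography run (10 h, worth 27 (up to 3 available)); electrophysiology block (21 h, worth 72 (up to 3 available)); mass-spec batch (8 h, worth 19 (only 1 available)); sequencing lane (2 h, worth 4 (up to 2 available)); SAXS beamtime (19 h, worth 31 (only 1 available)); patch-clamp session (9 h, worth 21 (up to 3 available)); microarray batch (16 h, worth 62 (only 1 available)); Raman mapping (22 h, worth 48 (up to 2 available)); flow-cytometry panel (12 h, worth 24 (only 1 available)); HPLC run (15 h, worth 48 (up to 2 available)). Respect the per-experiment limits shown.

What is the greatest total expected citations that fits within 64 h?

219

Density check — microarray batch 3.88, electrophysiology block 3.43, HPLC run 3.20 are the best per h.
Calorimetry series + 2×electrophysiology block + sequencing lane + microarray batch uses 64 of the 64 h and totals 219.
No other feasible combination exceeds 219.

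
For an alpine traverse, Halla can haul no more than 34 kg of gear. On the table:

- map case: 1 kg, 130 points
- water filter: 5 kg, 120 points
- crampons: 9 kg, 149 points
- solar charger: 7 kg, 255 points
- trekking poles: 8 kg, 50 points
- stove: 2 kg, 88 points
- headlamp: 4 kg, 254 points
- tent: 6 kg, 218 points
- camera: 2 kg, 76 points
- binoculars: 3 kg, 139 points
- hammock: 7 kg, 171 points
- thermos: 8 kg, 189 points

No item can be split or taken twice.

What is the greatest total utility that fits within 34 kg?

Filling by ratio: map case + solar charger + stove + headlamp + tent + camera + binoculars + hammock for 1331, with 2 kg left unused.
Dropping hammock frees 7 kg; slotting in thermos (8 kg) lifts the total to 1349 at 33 kg.
No other feasible combination exceeds 1349.

1349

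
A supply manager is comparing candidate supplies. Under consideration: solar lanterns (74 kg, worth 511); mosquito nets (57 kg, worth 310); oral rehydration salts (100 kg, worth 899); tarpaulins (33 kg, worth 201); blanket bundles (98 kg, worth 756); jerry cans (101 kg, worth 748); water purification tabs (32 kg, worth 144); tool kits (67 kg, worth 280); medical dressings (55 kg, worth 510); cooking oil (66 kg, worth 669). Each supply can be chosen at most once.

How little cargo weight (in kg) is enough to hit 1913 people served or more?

Minimise kg subject to total people served ≥ 1913.
Taking blanket bundles + medical dressings + cooking oil gives 1935 (≥ 1913) for 219 kg.
Any bundle with less than 219 kg falls short of 1913.

219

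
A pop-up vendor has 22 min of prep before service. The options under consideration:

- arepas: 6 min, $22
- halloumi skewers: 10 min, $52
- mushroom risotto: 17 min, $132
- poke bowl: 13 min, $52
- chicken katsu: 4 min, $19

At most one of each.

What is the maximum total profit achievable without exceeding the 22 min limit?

151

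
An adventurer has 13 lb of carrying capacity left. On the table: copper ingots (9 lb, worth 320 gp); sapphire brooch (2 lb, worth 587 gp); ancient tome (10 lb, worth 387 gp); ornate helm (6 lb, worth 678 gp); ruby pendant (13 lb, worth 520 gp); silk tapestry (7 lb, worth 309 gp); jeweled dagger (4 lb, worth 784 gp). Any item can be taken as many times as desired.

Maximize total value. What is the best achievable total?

Ranking by ratio (value/lb): sapphire brooch 293.50, jeweled dagger 196.00, ornate helm 113.00.
6×sapphire brooch uses 12 of the 13 lb and totals 3522.
That's the maximum — no swap from here does better than 3522.

3522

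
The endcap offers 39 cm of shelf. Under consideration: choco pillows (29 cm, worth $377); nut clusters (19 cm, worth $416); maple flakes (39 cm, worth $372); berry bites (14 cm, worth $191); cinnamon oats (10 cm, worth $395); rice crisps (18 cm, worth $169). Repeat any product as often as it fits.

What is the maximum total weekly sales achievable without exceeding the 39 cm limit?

Greedy by ratio would take 3×cinnamon oats: 30 cm used, total 1185.
Replace cinnamon oats with nut clusters: the trade gains 21 net, giving 1206 at 39 cm.

1206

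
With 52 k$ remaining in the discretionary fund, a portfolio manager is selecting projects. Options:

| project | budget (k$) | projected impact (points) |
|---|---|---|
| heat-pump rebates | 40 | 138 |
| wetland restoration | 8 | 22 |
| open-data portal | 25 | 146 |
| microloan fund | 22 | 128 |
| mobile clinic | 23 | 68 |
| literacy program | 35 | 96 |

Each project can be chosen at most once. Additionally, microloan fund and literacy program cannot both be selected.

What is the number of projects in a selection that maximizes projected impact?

Optimal total is 274.
For example open-data portal + microloan fund achieves it, using 47 k$.
Every optimal selection uses 2 projects.

2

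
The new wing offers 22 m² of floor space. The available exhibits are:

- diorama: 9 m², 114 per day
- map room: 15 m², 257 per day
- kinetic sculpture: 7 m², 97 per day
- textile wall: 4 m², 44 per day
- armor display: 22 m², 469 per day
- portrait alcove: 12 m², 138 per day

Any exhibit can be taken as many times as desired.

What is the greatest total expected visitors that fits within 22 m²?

Ranking by ratio (expected visitors/m²): armor display 21.32, map room 17.13, kinetic sculpture 13.86, diorama 12.67.
Taking armor display: 22 m² used, 469 in expected visitors.
That's the maximum — no swap from here does better than 469.

469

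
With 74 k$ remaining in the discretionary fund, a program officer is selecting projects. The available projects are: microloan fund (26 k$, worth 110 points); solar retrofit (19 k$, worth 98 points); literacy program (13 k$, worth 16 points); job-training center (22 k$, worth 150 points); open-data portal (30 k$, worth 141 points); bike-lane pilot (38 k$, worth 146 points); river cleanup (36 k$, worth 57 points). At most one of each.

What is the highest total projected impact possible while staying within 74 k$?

Density check — job-training center 6.82, solar retrofit 5.16, open-data portal 4.70, microloan fund 4.23 are the best per k$.
Taking solar retrofit + job-training center + open-data portal: 71 k$ used, 389 in projected impact.
That's the maximum — no swap from here does better than 389.

389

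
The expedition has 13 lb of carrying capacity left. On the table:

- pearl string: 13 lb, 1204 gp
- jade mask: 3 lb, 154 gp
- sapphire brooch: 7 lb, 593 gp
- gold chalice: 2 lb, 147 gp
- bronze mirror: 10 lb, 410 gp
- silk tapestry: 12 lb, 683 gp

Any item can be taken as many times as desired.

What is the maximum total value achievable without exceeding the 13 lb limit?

By value per lb: pearl string 92.62, sapphire brooch 84.71, gold chalice 73.50, silk tapestry 56.92 lead.
Best packing: pearl string — 13 lb, 1204 total.
Nothing else within 13 lb beats 1204.

1204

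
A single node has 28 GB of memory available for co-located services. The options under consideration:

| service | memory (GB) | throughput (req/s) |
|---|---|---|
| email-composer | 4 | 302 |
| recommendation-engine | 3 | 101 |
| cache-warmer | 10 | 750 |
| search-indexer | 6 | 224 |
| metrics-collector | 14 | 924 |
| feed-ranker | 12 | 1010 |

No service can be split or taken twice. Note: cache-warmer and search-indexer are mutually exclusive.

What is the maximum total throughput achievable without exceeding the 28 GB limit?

Ranking by ratio (throughput/GB): feed-ranker 84.17, email-composer 75.50, cache-warmer 75.00.
Taking email-composer + cache-warmer + feed-ranker: 26 GB used, 2062 in throughput.
That's the maximum — no feasible swap from here does better than 2062.

2062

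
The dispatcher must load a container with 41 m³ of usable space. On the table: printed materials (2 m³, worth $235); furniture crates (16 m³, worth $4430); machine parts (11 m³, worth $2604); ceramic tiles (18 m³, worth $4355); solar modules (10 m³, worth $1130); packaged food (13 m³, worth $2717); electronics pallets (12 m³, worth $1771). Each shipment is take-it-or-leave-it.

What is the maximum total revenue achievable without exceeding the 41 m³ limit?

Filling by ratio: printed materials + furniture crates + ceramic tiles for 9020, with 5 m³ left unused.
Dropping printed materials and ceramic tiles frees 20 m³; slotting in machine parts + packaged food (24 m³) lifts the total to 9751 at 40 m³.

9751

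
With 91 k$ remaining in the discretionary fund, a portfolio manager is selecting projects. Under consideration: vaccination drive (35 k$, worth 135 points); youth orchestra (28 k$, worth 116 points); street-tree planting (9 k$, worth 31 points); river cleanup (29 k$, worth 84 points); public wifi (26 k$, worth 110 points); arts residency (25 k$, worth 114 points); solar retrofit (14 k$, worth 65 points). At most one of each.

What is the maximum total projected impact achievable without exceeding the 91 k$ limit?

371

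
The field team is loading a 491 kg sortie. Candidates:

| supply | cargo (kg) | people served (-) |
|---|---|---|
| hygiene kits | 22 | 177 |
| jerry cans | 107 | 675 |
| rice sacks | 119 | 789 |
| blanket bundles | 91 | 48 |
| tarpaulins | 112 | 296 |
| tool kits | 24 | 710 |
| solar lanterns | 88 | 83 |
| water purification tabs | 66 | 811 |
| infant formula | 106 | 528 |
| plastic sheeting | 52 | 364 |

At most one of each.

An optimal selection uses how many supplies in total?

Best achievable people served is 3877.
One optimal bundle: jerry cans + rice sacks + tool kits + water purification tabs + infant formula + plastic sheeting (474 kg).
All optima have 6 supplies.

6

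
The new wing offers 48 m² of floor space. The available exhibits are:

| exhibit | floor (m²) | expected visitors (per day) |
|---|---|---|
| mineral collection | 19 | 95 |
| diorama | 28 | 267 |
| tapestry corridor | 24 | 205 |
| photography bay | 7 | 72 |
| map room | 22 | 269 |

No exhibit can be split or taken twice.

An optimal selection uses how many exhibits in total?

Best achievable expected visitors is 474.
tapestry corridor + map room hits 474 at 46 m².
Any selection reaching 474 contains exactly 2 exhibits.

2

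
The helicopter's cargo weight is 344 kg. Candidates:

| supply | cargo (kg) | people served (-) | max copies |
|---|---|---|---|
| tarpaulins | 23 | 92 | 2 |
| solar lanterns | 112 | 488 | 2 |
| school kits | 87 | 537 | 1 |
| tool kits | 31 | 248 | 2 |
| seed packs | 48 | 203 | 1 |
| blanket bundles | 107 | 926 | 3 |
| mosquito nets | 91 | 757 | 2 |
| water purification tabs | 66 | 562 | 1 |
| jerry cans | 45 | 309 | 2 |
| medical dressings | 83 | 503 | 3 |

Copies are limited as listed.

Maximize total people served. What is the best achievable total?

2910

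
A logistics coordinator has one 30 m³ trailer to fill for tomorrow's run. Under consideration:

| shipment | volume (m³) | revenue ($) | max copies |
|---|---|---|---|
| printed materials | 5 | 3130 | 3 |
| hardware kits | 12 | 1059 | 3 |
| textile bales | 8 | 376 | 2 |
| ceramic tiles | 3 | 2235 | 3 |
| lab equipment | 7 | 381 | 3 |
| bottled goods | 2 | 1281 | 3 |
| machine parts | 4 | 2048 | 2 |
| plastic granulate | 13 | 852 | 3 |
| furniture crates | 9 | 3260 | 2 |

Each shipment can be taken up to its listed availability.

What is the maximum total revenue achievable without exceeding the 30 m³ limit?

19938

3×printed materials + 3×ceramic tiles + 3×bottled goods uses 30 of the 30 m³ and totals 19938.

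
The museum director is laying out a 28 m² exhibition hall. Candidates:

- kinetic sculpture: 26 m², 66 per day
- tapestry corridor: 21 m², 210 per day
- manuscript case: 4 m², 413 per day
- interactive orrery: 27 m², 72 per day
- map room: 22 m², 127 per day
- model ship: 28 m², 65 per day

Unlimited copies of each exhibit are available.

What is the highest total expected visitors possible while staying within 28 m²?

2891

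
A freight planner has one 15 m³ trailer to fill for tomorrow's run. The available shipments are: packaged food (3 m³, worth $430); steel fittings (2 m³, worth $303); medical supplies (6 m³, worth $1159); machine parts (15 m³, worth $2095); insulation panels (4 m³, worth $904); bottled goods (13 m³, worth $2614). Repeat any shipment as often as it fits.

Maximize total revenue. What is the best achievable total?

Ranking by ratio (revenue/m³): insulation panels 226.00, bottled goods 201.08, medical supplies 193.17, steel fittings 151.50.
A density-first pass picks steel fittings + 3×insulation panels — 3015 at 14 m³.
The 2 m³ tied up in steel fittings is better spent on packaged food — total rises to 3142 (15 m³).
That's the maximum — no swap from here does better than 3142.

3142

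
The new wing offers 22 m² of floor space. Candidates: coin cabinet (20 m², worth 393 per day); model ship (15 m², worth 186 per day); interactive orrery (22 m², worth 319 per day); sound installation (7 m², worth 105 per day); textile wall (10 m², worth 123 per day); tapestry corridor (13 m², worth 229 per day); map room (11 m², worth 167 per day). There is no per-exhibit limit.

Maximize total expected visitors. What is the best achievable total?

393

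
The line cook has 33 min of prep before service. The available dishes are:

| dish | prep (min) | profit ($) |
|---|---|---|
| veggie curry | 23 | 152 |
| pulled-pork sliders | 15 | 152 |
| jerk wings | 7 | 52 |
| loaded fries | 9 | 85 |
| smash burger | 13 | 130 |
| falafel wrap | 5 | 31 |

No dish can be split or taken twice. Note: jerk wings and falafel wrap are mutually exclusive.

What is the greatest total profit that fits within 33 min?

Taking pulled-pork sliders + smash burger + falafel wrap: 33 min used, 313 in profit.
Every other selection either busts 33 min or breaks a pairing rule or fails to beat 313.

313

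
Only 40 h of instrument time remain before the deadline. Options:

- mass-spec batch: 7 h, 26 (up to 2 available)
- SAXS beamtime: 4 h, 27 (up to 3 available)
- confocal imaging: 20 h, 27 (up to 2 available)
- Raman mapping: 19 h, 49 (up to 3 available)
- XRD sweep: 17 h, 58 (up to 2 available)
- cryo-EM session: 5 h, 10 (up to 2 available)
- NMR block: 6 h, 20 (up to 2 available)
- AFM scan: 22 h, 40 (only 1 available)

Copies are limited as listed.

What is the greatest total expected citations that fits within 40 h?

173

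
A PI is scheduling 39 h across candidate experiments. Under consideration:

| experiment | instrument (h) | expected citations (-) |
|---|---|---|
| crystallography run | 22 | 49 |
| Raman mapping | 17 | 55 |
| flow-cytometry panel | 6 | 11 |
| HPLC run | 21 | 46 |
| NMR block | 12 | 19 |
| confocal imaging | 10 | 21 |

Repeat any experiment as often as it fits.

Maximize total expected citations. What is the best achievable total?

Taking 2×Raman mapping: 34 h used, 110 in expected citations.
The spare 5 h is too small for any remaining experiment, and no exchange beats 110.

110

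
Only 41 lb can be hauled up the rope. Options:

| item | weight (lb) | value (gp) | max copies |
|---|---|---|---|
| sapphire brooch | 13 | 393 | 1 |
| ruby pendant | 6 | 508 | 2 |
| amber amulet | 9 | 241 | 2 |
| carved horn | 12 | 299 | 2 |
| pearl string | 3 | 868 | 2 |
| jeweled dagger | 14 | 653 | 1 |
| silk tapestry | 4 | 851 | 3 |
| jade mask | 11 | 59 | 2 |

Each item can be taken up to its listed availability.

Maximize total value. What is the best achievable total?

Density check — pearl string 289.33, silk tapestry 212.75, ruby pendant 84.67 are the best per lb.
Best packing: 2×ruby pendant + amber amulet + 2×pearl string + 3×silk tapestry — 39 lb, 5546 total.

5546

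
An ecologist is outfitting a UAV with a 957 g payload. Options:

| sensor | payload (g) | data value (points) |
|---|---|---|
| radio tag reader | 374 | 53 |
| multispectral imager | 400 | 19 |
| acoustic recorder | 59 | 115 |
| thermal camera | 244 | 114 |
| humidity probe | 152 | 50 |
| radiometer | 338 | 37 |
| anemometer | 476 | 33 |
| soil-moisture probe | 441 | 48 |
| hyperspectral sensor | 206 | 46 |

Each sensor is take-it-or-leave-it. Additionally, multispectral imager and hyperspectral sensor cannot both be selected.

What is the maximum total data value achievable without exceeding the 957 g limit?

A density-first pass picks acoustic recorder + thermal camera + humidity probe + hyperspectral sensor — 325 at 661 g.
Replace hyperspectral sensor with radio tag reader: the trade gains 7 net, giving 332 at 829 g.

332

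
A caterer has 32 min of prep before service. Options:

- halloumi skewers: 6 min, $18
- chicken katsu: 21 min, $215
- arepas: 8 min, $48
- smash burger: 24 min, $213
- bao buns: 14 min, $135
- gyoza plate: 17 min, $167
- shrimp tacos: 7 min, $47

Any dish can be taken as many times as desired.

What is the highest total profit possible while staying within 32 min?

Taking the top-ratio dishes first gives chicken katsu + shrimp tacos for 262 (28 min).
Dropping chicken katsu and shrimp tacos frees 28 min; slotting in bao buns + gyoza plate (31 min) lifts the total to 302 at 31 min.
That's the maximum — no swap from here does better than 302.

302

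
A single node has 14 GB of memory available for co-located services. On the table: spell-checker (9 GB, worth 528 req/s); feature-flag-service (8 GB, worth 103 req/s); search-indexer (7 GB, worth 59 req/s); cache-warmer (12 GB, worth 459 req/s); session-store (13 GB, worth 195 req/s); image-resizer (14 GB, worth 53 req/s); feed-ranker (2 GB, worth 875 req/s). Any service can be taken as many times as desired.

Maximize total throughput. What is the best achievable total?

6125

7×feed-ranker uses 14 of the 14 GB and totals 6125.
Every other selection either busts 14 GB or fails to beat 6125.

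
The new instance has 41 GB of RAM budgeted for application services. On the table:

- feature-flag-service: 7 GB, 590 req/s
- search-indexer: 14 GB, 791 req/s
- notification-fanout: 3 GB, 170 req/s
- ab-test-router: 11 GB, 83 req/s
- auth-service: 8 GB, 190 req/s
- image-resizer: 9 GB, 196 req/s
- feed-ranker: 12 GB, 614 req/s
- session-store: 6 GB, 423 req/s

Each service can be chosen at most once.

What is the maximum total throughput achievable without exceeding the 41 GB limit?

2418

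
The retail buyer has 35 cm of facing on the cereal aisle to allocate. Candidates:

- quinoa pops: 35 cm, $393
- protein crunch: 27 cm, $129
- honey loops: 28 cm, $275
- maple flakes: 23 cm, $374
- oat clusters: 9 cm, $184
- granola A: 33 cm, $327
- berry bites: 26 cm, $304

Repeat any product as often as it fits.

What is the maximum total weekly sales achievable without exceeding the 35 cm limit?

558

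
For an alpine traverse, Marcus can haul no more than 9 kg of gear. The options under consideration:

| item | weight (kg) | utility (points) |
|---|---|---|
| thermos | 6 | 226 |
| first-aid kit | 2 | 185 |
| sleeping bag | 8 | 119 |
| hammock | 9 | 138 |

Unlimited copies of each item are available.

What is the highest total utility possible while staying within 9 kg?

By utility per kg: first-aid kit 92.50, thermos 37.67, hammock 15.33, sleeping bag 14.88 lead.
The ratio ordering already packs tightly: 4×first-aid kit, 8 kg, 740.

740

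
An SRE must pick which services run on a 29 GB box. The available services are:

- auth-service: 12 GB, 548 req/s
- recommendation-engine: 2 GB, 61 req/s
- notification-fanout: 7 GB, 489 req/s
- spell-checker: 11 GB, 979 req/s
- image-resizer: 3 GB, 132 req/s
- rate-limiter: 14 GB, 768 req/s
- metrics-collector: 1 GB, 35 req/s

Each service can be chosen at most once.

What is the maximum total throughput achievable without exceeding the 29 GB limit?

By throughput per GB: spell-checker 89.00, notification-fanout 69.86, rate-limiter 54.86 lead.
Taking the top-ratio services first gives recommendation-engine + notification-fanout + spell-checker + image-resizer + metrics-collector for 1696 (24 GB).
Dropping recommendation-engine and notification-fanout frees 9 GB; slotting in rate-limiter (14 GB) lifts the total to 1914 at 29 GB.

1914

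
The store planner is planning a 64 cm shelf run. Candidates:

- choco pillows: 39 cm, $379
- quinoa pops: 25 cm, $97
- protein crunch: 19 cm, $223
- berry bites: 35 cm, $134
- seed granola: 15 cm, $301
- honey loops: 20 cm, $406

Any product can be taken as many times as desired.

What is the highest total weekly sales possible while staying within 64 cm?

Ranking by ratio (weekly sales/cm): honey loops 20.30, seed granola 20.07, protein crunch 11.74, choco pillows 9.72.
3×honey loops uses 60 of the 64 cm and totals 1218.
That's the maximum — no swap from here does better than 1218.

1218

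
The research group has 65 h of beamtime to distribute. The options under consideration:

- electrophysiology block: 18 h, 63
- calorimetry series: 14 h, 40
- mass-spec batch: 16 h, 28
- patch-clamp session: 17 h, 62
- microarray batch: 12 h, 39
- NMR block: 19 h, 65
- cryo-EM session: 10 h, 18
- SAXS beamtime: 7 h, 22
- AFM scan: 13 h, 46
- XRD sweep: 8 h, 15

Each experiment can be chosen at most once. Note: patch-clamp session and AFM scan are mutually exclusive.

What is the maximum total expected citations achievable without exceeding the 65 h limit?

214

Density check — patch-clamp session 3.65, AFM scan 3.54, electrophysiology block 3.50 are the best per h.
Taking electrophysiology block + calorimetry series + NMR block + AFM scan: 64 h used, 214 in expected citations.
The closest alternative, electrophysiology block + microarray batch + NMR block + AFM scan, reaches only 213.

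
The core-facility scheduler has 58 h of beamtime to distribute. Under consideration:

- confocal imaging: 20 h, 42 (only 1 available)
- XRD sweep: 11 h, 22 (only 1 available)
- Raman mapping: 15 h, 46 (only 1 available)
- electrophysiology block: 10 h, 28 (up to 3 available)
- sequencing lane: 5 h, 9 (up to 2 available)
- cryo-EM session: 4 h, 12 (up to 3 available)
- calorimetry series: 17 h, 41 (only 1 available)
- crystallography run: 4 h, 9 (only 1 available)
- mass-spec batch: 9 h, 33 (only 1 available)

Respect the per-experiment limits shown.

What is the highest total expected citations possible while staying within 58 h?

175

Greedy by ratio would take Raman mapping + 2×electrophysiology block + 3×cryo-EM session + mass-spec batch: 56 h used, total 171.
The 8 h tied up in 2×cryo-EM session is better spent on electrophysiology block — total rises to 175 (58 h).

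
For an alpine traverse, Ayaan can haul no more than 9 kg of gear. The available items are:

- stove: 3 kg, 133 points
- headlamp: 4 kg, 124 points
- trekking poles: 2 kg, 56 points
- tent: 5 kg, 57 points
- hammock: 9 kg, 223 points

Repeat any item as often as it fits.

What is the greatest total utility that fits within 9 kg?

399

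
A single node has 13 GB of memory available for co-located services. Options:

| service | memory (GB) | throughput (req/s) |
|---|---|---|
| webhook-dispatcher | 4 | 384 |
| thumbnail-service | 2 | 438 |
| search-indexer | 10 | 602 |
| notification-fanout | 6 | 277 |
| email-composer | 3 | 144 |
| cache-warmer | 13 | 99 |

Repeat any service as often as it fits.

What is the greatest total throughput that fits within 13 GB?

2628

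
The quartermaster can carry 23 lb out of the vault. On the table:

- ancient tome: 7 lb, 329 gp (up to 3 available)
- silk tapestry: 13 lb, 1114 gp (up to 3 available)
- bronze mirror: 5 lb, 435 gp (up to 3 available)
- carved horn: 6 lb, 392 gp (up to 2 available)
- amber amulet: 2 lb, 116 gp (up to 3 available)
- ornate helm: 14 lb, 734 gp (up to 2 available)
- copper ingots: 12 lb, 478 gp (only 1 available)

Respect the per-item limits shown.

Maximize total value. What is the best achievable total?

Greedy by ratio would take 3×bronze mirror + carved horn + amber amulet: 23 lb used, total 1813.
The 13 lb tied up in bronze mirror and carved horn and amber amulet is better spent on silk tapestry — total rises to 1984 (23 lb).

1984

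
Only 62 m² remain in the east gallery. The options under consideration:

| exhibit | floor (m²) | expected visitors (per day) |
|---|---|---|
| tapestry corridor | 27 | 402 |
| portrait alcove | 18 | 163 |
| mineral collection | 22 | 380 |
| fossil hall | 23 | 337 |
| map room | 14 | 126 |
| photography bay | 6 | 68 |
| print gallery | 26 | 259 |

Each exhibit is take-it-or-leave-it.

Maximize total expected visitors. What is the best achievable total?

850

Taking tapestry corridor + mineral collection + photography bay: 55 m² used, 850 in expected visitors.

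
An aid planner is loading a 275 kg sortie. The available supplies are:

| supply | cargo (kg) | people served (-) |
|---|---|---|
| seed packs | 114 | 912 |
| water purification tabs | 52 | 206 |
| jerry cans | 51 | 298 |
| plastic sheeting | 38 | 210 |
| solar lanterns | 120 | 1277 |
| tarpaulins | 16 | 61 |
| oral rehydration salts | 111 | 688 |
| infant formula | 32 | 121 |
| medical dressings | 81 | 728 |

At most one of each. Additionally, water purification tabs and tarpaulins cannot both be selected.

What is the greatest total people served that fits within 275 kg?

2399

Greedy by ratio would take jerry cans + solar lanterns + tarpaulins + medical dressings: 268 kg used, total 2364.
Using the slack differently, seed packs + plastic sheeting + solar lanterns comes to 2399 at 272 kg.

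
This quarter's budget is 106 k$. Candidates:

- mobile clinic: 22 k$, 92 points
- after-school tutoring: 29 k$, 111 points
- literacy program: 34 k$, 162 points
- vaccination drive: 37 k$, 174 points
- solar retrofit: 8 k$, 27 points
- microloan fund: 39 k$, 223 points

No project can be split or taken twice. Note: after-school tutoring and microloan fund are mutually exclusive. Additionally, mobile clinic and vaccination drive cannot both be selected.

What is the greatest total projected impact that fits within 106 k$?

504

Taking mobile clinic + literacy program + solar retrofit + microloan fund: 103 k$ used, 504 in projected impact.
Nothing else feasible within 106 k$ beats 504.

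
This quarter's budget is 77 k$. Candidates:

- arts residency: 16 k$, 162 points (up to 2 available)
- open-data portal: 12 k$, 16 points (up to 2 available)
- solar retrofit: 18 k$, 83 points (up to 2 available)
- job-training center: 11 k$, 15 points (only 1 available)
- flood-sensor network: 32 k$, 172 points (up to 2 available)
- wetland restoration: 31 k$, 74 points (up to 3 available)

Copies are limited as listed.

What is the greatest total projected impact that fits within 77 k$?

512

Ranking by ratio (projected impact/k$): arts residency 10.12, flood-sensor network 5.38, solar retrofit 4.61.
The ratio heuristic lands on 2×arts residency + job-training center + flood-sensor network (511) but leaves 2 k$ idle.
Dropping job-training center frees 11 k$; slotting in open-data portal (12 k$) lifts the total to 512 at 76 k$.
Every other selection either busts 77 k$ or exceeds an availability limit or fails to beat 512.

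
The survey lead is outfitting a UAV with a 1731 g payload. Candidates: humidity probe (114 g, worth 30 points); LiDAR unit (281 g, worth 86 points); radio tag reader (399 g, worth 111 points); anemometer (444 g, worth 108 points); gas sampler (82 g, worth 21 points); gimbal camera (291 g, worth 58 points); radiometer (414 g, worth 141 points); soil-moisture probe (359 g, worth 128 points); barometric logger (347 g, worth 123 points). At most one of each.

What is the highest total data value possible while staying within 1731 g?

554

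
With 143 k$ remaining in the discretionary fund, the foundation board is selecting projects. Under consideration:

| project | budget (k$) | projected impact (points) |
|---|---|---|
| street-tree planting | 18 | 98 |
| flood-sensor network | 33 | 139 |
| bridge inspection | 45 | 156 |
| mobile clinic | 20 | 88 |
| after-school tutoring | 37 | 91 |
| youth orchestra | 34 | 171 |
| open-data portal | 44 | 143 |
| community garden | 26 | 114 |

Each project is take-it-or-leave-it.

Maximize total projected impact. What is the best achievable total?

627

Ranking by ratio (projected impact/k$): street-tree planting 5.44, youth orchestra 5.03, mobile clinic 4.40, community garden 4.38.
A density-first pass picks street-tree planting + flood-sensor network + mobile clinic + youth orchestra + community garden — 610 at 131 k$.
Dropping flood-sensor network frees 33 k$; slotting in bridge inspection (45 k$) lifts the total to 627 at 143 k$.
An exhaustive check of the 256 subsets confirms 627.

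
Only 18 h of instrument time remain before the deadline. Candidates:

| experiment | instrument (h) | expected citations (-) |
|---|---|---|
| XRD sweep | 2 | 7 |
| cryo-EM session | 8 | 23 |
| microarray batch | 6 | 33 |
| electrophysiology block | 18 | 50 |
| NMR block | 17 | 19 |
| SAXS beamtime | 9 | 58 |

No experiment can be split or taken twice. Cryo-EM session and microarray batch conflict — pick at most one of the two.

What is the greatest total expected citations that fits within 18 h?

XRD sweep + microarray batch + SAXS beamtime uses 17 of the 18 h and totals 98.

98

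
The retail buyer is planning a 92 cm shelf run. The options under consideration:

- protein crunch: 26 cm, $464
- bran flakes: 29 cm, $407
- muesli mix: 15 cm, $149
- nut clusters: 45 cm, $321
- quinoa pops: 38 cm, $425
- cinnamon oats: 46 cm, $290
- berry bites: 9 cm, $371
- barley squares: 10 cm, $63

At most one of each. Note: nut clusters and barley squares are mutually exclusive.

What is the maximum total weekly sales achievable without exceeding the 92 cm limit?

Protein crunch + bran flakes + muesli mix + berry bites + barley squares uses 89 of the 92 cm and totals 1454.
That's the maximum — no feasible swap from here does better than 1454.

1454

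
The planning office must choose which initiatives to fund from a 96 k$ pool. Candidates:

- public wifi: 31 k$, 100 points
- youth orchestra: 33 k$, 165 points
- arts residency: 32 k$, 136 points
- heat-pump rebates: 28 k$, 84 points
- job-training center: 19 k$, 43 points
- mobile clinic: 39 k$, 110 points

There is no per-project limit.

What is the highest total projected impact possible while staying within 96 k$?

Density check — youth orchestra 5.00, arts residency 4.25, public wifi 3.23 are the best per k$.
2×youth orchestra + heat-pump rebates uses 94 of the 96 k$ and totals 414.
No other feasible combination exceeds 414.

414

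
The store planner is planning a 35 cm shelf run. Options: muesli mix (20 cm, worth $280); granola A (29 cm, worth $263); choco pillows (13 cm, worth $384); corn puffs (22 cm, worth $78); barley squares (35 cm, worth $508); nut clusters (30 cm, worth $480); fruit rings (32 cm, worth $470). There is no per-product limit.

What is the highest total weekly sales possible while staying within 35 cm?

768

Best packing: 2×choco pillows — 26 cm, 768 total.
That's the maximum — no swap from here does better than 768.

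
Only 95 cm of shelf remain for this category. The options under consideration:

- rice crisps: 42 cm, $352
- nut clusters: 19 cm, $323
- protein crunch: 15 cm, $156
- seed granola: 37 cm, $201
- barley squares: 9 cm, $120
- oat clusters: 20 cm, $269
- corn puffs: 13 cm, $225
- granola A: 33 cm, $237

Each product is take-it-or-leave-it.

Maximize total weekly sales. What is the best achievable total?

1174

A density-first pass picks nut clusters + protein crunch + barley squares + oat clusters + corn puffs — 1093 at 76 cm.
Replace protein crunch with granola A: the trade gains 81 net, giving 1174 at 94 cm.
That's the maximum — no swap from here does better than 1174.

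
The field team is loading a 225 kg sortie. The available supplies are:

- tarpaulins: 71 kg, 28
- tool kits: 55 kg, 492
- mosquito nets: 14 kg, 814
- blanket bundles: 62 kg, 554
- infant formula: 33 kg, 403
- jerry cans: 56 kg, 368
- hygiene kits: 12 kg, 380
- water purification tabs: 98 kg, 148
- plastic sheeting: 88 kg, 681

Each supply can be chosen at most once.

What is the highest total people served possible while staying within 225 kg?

Taking the top-ratio supplies first gives tool kits + mosquito nets + blanket bundles + infant formula + hygiene kits for 2643 (176 kg).
Dropping tool kits frees 55 kg; slotting in plastic sheeting (88 kg) lifts the total to 2832 at 209 kg.

2832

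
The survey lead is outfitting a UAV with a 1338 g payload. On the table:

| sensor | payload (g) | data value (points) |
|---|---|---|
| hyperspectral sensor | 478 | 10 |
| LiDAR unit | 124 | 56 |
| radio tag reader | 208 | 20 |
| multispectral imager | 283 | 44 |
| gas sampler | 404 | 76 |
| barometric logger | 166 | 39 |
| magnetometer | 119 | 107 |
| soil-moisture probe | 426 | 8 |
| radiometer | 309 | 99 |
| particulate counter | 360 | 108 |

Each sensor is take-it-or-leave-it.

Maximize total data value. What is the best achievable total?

The ratio heuristic lands on LiDAR unit + radio tag reader + barometric logger + magnetometer + radiometer + particulate counter (429) but leaves 52 g idle.
The 374 g tied up in radio tag reader and barometric logger is better spent on gas sampler — total rises to 446 (1316 g).
Runner-up LiDAR unit + radio tag reader + barometric logger + magnetometer + radiometer + particulate counter tops out at 429.

446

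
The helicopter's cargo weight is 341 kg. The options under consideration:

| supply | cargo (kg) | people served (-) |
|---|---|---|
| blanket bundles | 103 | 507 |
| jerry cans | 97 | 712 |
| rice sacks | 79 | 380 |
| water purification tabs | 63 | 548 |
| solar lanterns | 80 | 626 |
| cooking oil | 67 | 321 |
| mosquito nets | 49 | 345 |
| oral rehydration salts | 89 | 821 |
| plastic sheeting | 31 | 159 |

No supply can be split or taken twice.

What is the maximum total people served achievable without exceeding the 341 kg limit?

Jerry cans + water purification tabs + solar lanterns + oral rehydration salts uses 329 of the 341 kg and totals 2707.

2707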